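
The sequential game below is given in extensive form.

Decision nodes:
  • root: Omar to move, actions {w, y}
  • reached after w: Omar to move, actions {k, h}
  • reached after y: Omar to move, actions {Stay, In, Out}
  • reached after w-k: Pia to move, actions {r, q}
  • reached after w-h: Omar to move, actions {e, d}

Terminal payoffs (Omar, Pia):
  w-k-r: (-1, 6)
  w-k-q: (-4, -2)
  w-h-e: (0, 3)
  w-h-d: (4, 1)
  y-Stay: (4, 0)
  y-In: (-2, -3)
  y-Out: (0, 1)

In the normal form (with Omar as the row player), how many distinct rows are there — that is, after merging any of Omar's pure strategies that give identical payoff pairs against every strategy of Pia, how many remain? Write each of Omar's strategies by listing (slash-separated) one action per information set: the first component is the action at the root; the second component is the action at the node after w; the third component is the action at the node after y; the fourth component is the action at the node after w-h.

Omar has 24 pure strategies: w/k/Stay/e, w/k/Stay/d, w/k/In/e, w/k/In/d, w/k/Out/e, w/k/Out/d, w/h/Stay/e, w/h/Stay/d, w/h/In/e, w/h/In/d, w/h/Out/e, w/h/Out/d, y/k/Stay/e, y/k/Stay/d, y/k/In/e, y/k/In/d, y/k/Out/e, y/k/Out/d, y/h/Stay/e, y/h/Stay/d, y/h/In/e, y/h/In/d, y/h/Out/e, y/h/Out/d. Columns: r, q.
{w/k/Stay/e, w/k/Stay/d, w/k/In/e, w/k/In/d, w/k/Out/e, w/k/Out/d} → row (-1,6) (-4,-2)
{w/h/Stay/e, w/h/In/e, w/h/Out/e} → row (0,3) (0,3)
{w/h/Stay/d, w/h/In/d, w/h/Out/d} → row (4,1) (4,1)
{y/k/Stay/e, y/k/Stay/d, y/h/Stay/e, y/h/Stay/d} → row (4,0) (4,0)
{y/k/In/e, y/k/In/d, y/h/In/e, y/h/In/d} → row (-2,-3) (-2,-3)
{y/k/Out/e, y/k/Out/d, y/h/Out/e, y/h/Out/d} → row (0,1) (0,1)
That's 6 distinct rows out of 24 strategies.

6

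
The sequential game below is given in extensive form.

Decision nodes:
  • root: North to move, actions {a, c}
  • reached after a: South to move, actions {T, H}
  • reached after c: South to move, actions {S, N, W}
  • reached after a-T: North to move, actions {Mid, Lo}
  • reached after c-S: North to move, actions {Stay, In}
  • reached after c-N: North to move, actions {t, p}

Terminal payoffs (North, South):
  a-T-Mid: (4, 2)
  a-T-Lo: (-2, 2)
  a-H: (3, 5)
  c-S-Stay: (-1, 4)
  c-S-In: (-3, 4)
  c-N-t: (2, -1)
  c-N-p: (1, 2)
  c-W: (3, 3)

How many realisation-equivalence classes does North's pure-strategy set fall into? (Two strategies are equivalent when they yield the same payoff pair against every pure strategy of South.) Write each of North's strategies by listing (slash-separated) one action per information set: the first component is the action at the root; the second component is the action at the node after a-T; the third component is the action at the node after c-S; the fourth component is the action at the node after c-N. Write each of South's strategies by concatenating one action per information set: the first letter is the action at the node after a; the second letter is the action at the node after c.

North has 16 pure strategies: a/Mid/Stay/t, a/Mid/Stay/p, a/Mid/In/t, a/Mid/In/p, a/Lo/Stay/t, a/Lo/Stay/p, a/Lo/In/t, a/Lo/In/p, c/Mid/Stay/t, c/Mid/Stay/p, c/Mid/In/t, c/Mid/In/p, c/Lo/Stay/t, c/Lo/Stay/p, c/Lo/In/t, c/Lo/In/p. Columns: TS, TN, TW, HS, HN, HW.
{a/Mid/Stay/t, a/Mid/Stay/p, a/Mid/In/t, a/Mid/In/p} → row (4,2) (4,2) (4,2) (3,5) (3,5) (3,5)
{a/Lo/Stay/t, a/Lo/Stay/p, a/Lo/In/t, a/Lo/In/p} → row (-2,2) (-2,2) (-2,2) (3,5) (3,5) (3,5)
{c/Mid/Stay/t, c/Lo/Stay/t} → row (-1,4) (2,-1) (3,3) (-1,4) (2,-1) (3,3)
{c/Mid/Stay/p, c/Lo/Stay/p} → row (-1,4) (1,2) (3,3) (-1,4) (1,2) (3,3)
{c/Mid/In/t, c/Lo/In/t} → row (-3,4) (2,-1) (3,3) (-3,4) (2,-1) (3,3)
{c/Mid/In/p, c/Lo/In/p} → row (-3,4) (1,2) (3,3) (-3,4) (1,2) (3,3)
That's 6 distinct rows out of 16 strategies.

6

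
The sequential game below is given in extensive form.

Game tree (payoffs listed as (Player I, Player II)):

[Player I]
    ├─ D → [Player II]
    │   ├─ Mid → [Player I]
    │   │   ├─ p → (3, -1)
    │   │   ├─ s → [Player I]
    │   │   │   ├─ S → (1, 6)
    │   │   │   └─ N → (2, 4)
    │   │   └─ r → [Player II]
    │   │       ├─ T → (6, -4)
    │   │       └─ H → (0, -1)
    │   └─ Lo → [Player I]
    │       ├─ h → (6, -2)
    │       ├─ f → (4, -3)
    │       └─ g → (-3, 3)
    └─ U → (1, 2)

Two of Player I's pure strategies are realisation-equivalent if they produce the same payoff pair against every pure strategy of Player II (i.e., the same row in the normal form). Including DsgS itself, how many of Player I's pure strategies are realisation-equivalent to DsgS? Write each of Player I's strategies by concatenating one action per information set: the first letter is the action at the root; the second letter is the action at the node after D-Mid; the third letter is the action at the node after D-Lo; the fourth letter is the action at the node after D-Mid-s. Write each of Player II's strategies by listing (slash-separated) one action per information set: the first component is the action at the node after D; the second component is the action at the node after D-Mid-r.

Row for DsgS (columns Mid/T, Mid/H, Lo/T, Lo/H): (1,6) (1,6) (-3,3) (-3,3).
Every one of Player I's information sets is on the play path for some reply by Player II when Player I follows DsgS.
Changing the action at any of them therefore changes at least one column, so only DsgS itself gives this row.

1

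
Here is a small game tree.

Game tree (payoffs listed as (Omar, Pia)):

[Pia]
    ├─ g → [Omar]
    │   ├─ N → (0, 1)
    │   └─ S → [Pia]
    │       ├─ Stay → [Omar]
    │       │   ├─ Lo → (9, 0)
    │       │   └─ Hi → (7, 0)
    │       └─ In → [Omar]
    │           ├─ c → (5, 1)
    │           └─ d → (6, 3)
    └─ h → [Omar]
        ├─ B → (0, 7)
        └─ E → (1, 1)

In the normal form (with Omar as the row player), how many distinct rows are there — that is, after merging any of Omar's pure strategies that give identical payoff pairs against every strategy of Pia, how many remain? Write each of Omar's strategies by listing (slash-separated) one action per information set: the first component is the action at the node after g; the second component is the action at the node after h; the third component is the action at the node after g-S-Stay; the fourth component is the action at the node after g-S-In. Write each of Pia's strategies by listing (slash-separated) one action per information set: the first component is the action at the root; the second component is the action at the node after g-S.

Omar has 16 pure strategies: N/B/Lo/c, N/B/Lo/d, N/B/Hi/c, N/B/Hi/d, N/E/Lo/c, N/E/Lo/d, N/E/Hi/c, N/E/Hi/d, S/B/Lo/c, S/B/Lo/d, S/B/Hi/c, S/B/Hi/d, S/E/Lo/c, S/E/Lo/d, S/E/Hi/c, S/E/Hi/d. Columns: g/Stay, g/In, h/Stay, h/In.
{N/B/Lo/c, N/B/Lo/d, N/B/Hi/c, N/B/Hi/d} → row (0,1) (0,1) (0,7) (0,7)
{N/E/Lo/c, N/E/Lo/d, N/E/Hi/c, N/E/Hi/d} → row (0,1) (0,1) (1,1) (1,1)
{S/B/Lo/c} → row (9,0) (5,1) (0,7) (0,7)
{S/B/Lo/d} → row (9,0) (6,3) (0,7) (0,7)
{S/B/Hi/c} → row (7,0) (5,1) (0,7) (0,7)
{S/B/Hi/d} → row (7,0) (6,3) (0,7) (0,7)
{S/E/Lo/c} → row (9,0) (5,1) (1,1) (1,1)
{S/E/Lo/d} → row (9,0) (6,3) (1,1) (1,1)
{S/E/Hi/c} → row (7,0) (5,1) (1,1) (1,1)
{S/E/Hi/d} → row (7,0) (6,3) (1,1) (1,1)
That's 10 distinct rows out of 16 strategies.

10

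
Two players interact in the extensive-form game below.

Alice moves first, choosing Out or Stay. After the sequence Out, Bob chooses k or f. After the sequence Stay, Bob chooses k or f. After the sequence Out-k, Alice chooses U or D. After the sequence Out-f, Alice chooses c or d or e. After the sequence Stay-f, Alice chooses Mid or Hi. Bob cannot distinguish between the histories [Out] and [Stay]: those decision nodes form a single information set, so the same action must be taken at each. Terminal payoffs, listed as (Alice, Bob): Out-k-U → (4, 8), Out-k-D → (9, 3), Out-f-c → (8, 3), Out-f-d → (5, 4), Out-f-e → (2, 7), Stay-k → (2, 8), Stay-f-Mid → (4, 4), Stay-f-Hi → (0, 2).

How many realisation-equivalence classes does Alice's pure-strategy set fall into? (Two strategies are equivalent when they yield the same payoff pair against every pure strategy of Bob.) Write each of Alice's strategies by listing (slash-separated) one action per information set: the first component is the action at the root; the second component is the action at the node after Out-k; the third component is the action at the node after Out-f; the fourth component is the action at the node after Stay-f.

8

Alice has 24 pure strategies: Out/U/c/Mid, Out/U/c/Hi, Out/U/d/Mid, Out/U/d/Hi, Out/U/e/Mid, Out/U/e/Hi, Out/D/c/Mid, Out/D/c/Hi, Out/D/d/Mid, Out/D/d/Hi, Out/D/e/Mid, Out/D/e/Hi, Stay/U/c/Mid, Stay/U/c/Hi, Stay/U/d/Mid, Stay/U/d/Hi, Stay/U/e/Mid, Stay/U/e/Hi, Stay/D/c/Mid, Stay/D/c/Hi, Stay/D/d/Mid, Stay/D/d/Hi, Stay/D/e/Mid, Stay/D/e/Hi. Columns: k, f.
{Out/U/c/Mid, Out/U/c/Hi} → row (4,8) (8,3)
{Out/U/d/Mid, Out/U/d/Hi} → row (4,8) (5,4)
{Out/U/e/Mid, Out/U/e/Hi} → row (4,8) (2,7)
{Out/D/c/Mid, Out/D/c/Hi} → row (9,3) (8,3)
{Out/D/d/Mid, Out/D/d/Hi} → row (9,3) (5,4)
{Out/D/e/Mid, Out/D/e/Hi} → row (9,3) (2,7)
{Stay/U/c/Mid, Stay/U/d/Mid, Stay/U/e/Mid, Stay/D/c/Mid, Stay/D/d/Mid, Stay/D/e/Mid} → row (2,8) (4,4)
{Stay/U/c/Hi, Stay/U/d/Hi, Stay/U/e/Hi, Stay/D/c/Hi, Stay/D/d/Hi, Stay/D/e/Hi} → row (2,8) (0,2)
That's 8 distinct rows out of 24 strategies.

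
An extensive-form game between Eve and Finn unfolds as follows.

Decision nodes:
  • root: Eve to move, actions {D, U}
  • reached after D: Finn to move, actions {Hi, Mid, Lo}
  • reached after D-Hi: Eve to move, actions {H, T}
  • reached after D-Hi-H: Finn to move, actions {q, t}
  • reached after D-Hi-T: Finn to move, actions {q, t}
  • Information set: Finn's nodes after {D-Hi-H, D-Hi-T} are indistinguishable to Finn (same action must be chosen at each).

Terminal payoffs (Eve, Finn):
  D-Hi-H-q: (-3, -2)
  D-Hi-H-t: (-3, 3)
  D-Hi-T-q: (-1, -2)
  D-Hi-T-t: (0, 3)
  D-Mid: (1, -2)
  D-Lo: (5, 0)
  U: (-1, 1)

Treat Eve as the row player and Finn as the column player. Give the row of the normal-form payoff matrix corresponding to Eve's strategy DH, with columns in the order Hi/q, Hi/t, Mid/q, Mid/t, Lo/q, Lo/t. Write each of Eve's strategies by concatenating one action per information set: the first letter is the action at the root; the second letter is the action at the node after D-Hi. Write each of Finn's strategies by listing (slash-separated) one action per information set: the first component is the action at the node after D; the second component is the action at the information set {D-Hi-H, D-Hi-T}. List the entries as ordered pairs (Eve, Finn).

vs Hi/q: Eve plays D → Finn plays Hi at [D] → Eve plays H at [D-Hi] → Finn plays q at [D-Hi-H] → (-3, -2)
vs Hi/t: Eve plays D → Finn plays Hi at [D] → Eve plays H at [D-Hi] → Finn plays t at [D-Hi-H] → (-3, 3)
vs Mid/q: Eve plays D → Finn plays Mid at [D] → (1, -2)
vs Mid/t: Eve plays D → Finn plays Mid at [D] → (1, -2)
vs Lo/q: Eve plays D → Finn plays Lo at [D] → (5, 0)
vs Lo/t: Eve plays D → Finn plays Lo at [D] → (5, 0)

(-3,-2) (-3,3) (1,-2) (1,-2) (5,0) (5,0)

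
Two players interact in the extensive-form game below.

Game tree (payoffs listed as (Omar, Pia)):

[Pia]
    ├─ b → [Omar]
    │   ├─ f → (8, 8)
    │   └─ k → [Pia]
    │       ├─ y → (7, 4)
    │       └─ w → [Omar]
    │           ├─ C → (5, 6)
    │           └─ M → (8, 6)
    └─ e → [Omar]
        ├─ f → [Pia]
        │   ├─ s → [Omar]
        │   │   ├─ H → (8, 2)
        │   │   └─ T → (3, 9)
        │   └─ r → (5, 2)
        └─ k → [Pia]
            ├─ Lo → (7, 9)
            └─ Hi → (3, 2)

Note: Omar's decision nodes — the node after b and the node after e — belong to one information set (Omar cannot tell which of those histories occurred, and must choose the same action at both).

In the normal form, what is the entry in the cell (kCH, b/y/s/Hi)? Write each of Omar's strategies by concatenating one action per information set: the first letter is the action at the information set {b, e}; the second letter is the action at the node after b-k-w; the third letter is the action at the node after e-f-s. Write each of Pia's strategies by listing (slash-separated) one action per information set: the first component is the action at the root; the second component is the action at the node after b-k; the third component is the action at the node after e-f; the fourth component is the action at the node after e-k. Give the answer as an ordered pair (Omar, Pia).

(7, 4)

Trace the play path from the root:
  Pia plays b
  Omar plays k at [b]
  Pia plays y at [b-k]
→ terminal payoff (7, 4).
(Omar's choice at the node after b-k-w is never reached on this path, so it doesn't affect the outcome.)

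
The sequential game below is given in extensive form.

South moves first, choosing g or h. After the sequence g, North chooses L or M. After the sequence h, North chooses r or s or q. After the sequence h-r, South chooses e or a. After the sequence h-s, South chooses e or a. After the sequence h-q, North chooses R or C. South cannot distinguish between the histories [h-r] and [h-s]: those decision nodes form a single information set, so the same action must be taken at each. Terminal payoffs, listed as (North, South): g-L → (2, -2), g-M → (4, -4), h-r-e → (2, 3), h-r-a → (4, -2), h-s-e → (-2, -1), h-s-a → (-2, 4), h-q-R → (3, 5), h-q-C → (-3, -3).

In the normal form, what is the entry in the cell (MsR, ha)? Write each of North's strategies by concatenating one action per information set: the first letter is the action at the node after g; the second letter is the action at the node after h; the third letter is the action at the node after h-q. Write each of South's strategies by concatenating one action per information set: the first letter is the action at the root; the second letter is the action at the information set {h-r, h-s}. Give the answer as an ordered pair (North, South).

Trace the play path from the root:
  South plays h
  North plays s at [h]
  South plays a at [h-s]
→ terminal payoff (-2, 4).
(North's choice at the node after g is never reached on this path, so it doesn't affect the outcome.)

(-2, 4)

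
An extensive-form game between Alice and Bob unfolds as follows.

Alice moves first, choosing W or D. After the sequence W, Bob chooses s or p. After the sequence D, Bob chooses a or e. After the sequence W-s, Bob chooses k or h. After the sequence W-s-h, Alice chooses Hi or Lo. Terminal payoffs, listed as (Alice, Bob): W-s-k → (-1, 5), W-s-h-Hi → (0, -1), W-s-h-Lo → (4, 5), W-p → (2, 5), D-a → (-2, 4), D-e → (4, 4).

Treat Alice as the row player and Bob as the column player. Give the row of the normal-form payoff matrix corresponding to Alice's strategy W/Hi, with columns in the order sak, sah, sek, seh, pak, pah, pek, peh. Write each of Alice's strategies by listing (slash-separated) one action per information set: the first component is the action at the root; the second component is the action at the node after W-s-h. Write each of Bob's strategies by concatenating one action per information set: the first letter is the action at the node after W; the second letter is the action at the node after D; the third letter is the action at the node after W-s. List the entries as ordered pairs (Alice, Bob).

vs sak: Alice plays W → Bob plays s at [W] → Bob plays k at [W-s] → (-1, 5)
vs sah: Alice plays W → Bob plays s at [W] → Bob plays h at [W-s] → Alice plays Hi at [W-s-h] → (0, -1)
vs sek: Alice plays W → Bob plays s at [W] → Bob plays k at [W-s] → (-1, 5)
vs seh: Alice plays W → Bob plays s at [W] → Bob plays h at [W-s] → Alice plays Hi at [W-s-h] → (0, -1)
vs pak: Alice plays W → Bob plays p at [W] → (2, 5)
vs pah: Alice plays W → Bob plays p at [W] → (2, 5)
vs pek: Alice plays W → Bob plays p at [W] → (2, 5)
vs peh: Alice plays W → Bob plays p at [W] → (2, 5)

(-1,5) (0,-1) (-1,5) (0,-1) (2,5) (2,5) (2,5) (2,5)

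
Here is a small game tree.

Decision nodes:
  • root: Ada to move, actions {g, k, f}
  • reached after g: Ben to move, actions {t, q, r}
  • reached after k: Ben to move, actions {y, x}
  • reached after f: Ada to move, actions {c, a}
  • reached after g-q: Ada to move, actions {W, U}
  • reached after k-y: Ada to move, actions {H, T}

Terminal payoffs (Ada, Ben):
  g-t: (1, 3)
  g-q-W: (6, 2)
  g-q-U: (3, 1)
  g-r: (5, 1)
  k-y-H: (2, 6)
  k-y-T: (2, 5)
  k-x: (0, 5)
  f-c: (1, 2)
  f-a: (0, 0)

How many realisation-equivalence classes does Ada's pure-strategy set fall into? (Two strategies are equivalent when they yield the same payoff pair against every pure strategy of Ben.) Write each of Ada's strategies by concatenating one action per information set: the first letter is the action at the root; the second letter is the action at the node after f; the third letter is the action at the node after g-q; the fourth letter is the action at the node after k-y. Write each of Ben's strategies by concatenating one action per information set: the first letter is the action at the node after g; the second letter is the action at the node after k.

6

Ada has 24 pure strategies: gcWH, gcWT, gcUH, gcUT, gaWH, gaWT, gaUH, gaUT, kcWH, kcWT, kcUH, kcUT, kaWH, kaWT, kaUH, kaUT, fcWH, fcWT, fcUH, fcUT, faWH, faWT, faUH, faUT. Columns: ty, tx, qy, qx, ry, rx.
{gcWH, gcWT, gaWH, gaWT} → row (1,3) (1,3) (6,2) (6,2) (5,1) (5,1)
{gcUH, gcUT, gaUH, gaUT} → row (1,3) (1,3) (3,1) (3,1) (5,1) (5,1)
{kcWH, kcUH, kaWH, kaUH} → row (2,6) (0,5) (2,6) (0,5) (2,6) (0,5)
{kcWT, kcUT, kaWT, kaUT} → row (2,5) (0,5) (2,5) (0,5) (2,5) (0,5)
{fcWH, fcWT, fcUH, fcUT} → row (1,2) (1,2) (1,2) (1,2) (1,2) (1,2)
{faWH, faWT, faUH, faUT} → row (0,0) (0,0) (0,0) (0,0) (0,0) (0,0)
That's 6 distinct rows out of 24 strategies.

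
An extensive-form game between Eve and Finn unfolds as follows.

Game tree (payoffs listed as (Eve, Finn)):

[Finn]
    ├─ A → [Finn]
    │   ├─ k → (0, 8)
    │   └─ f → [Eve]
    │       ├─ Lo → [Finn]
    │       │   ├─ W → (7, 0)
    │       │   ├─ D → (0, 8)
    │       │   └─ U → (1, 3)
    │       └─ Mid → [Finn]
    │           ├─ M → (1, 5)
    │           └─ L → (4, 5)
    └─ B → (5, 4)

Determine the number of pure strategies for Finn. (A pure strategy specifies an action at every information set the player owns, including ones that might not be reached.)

Finn owns the root with actions {A, B} — two choices.
Finn owns the node after A with actions {k, f} — two choices.
Finn owns the node after A-f-Lo with actions {W, D, U} — three choices.
Finn owns the node after A-f-Mid with actions {M, L} — two choices.
A pure strategy fixes one action at each information set independently, so the count is the product 2 × 2 × 3 × 2 = 24.

24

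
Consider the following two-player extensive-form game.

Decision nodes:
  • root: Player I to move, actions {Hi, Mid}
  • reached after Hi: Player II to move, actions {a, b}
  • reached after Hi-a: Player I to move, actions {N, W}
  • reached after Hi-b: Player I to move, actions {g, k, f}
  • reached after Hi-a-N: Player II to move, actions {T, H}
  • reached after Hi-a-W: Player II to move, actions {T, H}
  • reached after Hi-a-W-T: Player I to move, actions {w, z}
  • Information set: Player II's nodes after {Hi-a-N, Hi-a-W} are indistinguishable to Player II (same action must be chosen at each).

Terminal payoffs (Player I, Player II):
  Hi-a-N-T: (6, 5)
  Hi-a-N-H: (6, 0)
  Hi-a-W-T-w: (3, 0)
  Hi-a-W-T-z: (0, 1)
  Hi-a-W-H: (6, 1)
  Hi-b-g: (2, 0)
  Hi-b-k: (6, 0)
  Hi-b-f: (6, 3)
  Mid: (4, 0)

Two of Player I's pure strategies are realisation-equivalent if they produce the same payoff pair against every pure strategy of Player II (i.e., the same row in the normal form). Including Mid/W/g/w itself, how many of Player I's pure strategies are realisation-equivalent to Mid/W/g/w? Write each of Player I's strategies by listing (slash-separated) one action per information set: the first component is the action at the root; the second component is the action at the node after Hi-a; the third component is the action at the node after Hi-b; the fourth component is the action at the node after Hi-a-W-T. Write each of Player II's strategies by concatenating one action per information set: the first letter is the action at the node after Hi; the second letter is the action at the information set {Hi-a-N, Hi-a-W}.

Row for Mid/W/g/w (columns aT, aH, bT, bH): (4,0) (4,0) (4,0) (4,0).
Under Mid/W/g/w, Player I's choice at the node after Hi-a and at the node after Hi-b and at the node after Hi-a-W-T can never be reached regardless of what Player II does, so varying those choices leaves every outcome unchanged.
Holding the reachable choices fixed and varying the unreachable ones freely already gives 2 × 3 × 2 = 12 equivalent strategies.
No other strategy reproduces this row, so those 12 are the full class: Mid/N/g/w, Mid/N/g/z, Mid/N/k/w, Mid/N/k/z, Mid/N/f/w, Mid/N/f/z, Mid/W/g/w, Mid/W/g/z, Mid/W/k/w, Mid/W/k/z, Mid/W/f/w, Mid/W/f/z.

12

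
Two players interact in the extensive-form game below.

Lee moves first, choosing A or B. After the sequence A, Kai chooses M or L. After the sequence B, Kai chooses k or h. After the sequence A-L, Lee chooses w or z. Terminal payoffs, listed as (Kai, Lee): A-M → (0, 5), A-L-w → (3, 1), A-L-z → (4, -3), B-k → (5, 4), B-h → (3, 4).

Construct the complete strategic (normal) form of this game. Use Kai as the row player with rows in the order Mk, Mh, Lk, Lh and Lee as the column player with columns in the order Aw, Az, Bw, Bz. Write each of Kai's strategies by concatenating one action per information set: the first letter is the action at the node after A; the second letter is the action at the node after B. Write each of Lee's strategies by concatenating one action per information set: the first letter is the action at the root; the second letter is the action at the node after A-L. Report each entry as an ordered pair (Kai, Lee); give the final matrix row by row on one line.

Mk: (0,5) (0,5) (5,4) (5,4) | Mh: (0,5) (0,5) (3,4) (3,4) | Lk: (3,1) (4,-3) (5,4) (5,4) | Lh: (3,1) (4,-3) (3,4) (3,4)

           Aw       Az       Bw       Bz
  Mk    (0,5)    (0,5)    (5,4)    (5,4)
  Mh    (0,5)    (0,5)    (3,4)    (3,4)
  Lk    (3,1)   (4,-3)    (5,4)    (5,4)
  Lh    (3,1)   (4,-3)    (3,4)    (3,4)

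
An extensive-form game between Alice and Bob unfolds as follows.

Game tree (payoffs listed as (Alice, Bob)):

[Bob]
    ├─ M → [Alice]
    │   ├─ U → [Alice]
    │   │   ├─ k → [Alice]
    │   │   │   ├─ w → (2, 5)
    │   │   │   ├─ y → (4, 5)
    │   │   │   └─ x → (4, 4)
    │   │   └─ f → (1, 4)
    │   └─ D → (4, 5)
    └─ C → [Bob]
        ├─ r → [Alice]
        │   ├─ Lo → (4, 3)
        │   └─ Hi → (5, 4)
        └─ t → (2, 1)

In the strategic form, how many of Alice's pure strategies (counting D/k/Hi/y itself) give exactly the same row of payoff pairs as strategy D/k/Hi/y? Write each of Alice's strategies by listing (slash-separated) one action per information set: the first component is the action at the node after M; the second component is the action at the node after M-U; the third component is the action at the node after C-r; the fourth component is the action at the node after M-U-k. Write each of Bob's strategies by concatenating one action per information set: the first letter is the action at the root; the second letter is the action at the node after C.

7

Row for D/k/Hi/y (columns Mr, Mt, Cr, Ct): (4,5) (4,5) (5,4) (2,1).
Under D/k/Hi/y, Alice's choice at the node after M-U and at the node after M-U-k can never be reached regardless of what Bob does, so varying those choices leaves every outcome unchanged.
Holding the reachable choices fixed and varying the unreachable ones freely already gives 2 × 3 = 6 equivalent strategies.
Checking the remaining rows, U/k/Hi/y also happen to give the same payoffs in every column, bringing the total to 7: U/k/Hi/y, D/k/Hi/w, D/k/Hi/y, D/k/Hi/x, D/f/Hi/w, D/f/Hi/y, D/f/Hi/x.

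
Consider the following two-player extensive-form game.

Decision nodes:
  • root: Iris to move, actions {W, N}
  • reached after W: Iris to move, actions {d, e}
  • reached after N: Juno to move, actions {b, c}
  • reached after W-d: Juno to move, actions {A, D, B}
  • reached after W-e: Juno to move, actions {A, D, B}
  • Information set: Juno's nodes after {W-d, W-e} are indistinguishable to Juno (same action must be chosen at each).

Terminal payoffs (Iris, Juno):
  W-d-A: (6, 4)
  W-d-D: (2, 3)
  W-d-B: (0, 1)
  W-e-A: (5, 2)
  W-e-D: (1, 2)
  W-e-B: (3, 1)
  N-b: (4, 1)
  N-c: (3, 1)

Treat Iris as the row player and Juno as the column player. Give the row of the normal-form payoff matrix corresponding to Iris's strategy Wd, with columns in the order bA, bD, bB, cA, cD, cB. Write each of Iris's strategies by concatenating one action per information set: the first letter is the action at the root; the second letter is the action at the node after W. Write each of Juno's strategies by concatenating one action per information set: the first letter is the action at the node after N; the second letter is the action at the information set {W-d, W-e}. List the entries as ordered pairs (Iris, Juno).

vs bA: Iris plays W → Iris plays d at [W] → Juno plays A at [W-d] → (6, 4)
vs bD: Iris plays W → Iris plays d at [W] → Juno plays D at [W-d] → (2, 3)
vs bB: Iris plays W → Iris plays d at [W] → Juno plays B at [W-d] → (0, 1)
vs cA: Iris plays W → Iris plays d at [W] → Juno plays A at [W-d] → (6, 4)
vs cD: Iris plays W → Iris plays d at [W] → Juno plays D at [W-d] → (2, 3)
vs cB: Iris plays W → Iris plays d at [W] → Juno plays B at [W-d] → (0, 1)

(6,4) (2,3) (0,1) (6,4) (2,3) (0,1)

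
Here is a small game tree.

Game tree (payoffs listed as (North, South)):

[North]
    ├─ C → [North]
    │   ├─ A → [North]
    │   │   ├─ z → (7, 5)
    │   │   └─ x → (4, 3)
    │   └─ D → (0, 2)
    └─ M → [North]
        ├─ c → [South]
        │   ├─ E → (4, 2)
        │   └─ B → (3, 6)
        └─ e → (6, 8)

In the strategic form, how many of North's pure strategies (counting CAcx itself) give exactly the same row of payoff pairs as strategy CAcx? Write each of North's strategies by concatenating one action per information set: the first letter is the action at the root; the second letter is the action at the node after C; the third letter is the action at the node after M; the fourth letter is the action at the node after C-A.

Row for CAcx (columns E, B): (4,3) (4,3).
Under CAcx, North's choice at the node after M can never be reached regardless of what South does, so varying those choices leaves every outcome unchanged.
Holding the reachable choices fixed and varying the unreachable one freely already gives 2 equivalent strategies.
No other strategy reproduces this row, so those 2 are the full class: CAcx, CAex.

2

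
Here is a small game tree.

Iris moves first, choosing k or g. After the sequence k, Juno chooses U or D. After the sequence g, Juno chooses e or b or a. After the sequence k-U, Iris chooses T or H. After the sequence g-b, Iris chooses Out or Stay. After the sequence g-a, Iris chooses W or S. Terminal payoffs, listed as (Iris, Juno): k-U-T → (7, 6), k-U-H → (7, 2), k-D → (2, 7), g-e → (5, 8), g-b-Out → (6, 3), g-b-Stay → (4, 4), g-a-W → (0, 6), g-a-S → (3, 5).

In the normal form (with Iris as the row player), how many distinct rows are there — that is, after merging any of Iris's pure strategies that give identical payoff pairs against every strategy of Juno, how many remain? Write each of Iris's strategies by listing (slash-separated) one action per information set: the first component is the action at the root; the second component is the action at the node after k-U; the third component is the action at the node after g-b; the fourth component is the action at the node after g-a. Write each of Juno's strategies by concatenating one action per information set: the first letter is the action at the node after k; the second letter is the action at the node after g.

6

Iris has 16 pure strategies: k/T/Out/W, k/T/Out/S, k/T/Stay/W, k/T/Stay/S, k/H/Out/W, k/H/Out/S, k/H/Stay/W, k/H/Stay/S, g/T/Out/W, g/T/Out/S, g/T/Stay/W, g/T/Stay/S, g/H/Out/W, g/H/Out/S, g/H/Stay/W, g/H/Stay/S. Columns: Ue, Ub, Ua, De, Db, Da.
{k/T/Out/W, k/T/Out/S, k/T/Stay/W, k/T/Stay/S} → row (7,6) (7,6) (7,6) (2,7) (2,7) (2,7)
{k/H/Out/W, k/H/Out/S, k/H/Stay/W, k/H/Stay/S} → row (7,2) (7,2) (7,2) (2,7) (2,7) (2,7)
{g/T/Out/W, g/H/Out/W} → row (5,8) (6,3) (0,6) (5,8) (6,3) (0,6)
{g/T/Out/S, g/H/Out/S} → row (5,8) (6,3) (3,5) (5,8) (6,3) (3,5)
{g/T/Stay/W, g/H/Stay/W} → row (5,8) (4,4) (0,6) (5,8) (4,4) (0,6)
{g/T/Stay/S, g/H/Stay/S} → row (5,8) (4,4) (3,5) (5,8) (4,4) (3,5)
That's 6 distinct rows out of 16 strategies.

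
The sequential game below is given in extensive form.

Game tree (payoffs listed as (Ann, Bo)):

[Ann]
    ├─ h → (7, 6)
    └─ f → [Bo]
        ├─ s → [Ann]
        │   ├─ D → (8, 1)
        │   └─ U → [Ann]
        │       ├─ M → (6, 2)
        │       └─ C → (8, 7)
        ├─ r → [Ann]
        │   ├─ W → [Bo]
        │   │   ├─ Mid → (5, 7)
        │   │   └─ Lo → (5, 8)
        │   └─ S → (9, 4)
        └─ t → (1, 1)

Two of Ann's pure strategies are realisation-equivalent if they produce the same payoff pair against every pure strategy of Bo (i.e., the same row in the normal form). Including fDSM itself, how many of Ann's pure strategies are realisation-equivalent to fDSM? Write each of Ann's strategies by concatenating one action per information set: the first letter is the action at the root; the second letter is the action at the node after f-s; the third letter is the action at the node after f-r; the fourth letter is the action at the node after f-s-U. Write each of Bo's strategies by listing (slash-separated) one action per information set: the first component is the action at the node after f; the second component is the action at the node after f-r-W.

Row for fDSM (columns s/Mid, s/Lo, r/Mid, r/Lo, t/Mid, t/Lo): (8,1) (8,1) (9,4) (9,4) (1,1) (1,1).
Under fDSM, Ann's choice at the node after f-s-U can never be reached regardless of what Bo does, so varying those choices leaves every outcome unchanged.
Holding the reachable choices fixed and varying the unreachable one freely already gives 2 equivalent strategies.
No other strategy reproduces this row, so those 2 are the full class: fDSM, fDSC.

2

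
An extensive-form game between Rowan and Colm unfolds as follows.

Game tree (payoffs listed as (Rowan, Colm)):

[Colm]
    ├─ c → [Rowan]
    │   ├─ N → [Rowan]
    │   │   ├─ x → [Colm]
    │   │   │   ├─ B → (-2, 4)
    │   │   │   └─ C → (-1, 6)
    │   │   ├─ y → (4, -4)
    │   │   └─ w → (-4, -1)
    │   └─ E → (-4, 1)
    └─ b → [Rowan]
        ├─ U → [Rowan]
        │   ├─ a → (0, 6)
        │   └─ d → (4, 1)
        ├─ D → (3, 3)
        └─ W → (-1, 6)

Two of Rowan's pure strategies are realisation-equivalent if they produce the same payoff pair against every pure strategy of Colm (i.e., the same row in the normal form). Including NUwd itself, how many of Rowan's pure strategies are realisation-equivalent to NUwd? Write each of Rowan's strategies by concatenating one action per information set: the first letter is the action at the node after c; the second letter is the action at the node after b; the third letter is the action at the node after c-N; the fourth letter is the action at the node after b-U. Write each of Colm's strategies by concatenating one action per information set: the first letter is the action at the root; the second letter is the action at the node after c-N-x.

Row for NUwd (columns cB, cC, bB, bC): (-4,-1) (-4,-1) (4,1) (4,1).
Every one of Rowan's information sets is on the play path for some reply by Colm when Rowan follows NUwd.
Changing the action at any of them therefore changes at least one column, so only NUwd itself gives this row.

1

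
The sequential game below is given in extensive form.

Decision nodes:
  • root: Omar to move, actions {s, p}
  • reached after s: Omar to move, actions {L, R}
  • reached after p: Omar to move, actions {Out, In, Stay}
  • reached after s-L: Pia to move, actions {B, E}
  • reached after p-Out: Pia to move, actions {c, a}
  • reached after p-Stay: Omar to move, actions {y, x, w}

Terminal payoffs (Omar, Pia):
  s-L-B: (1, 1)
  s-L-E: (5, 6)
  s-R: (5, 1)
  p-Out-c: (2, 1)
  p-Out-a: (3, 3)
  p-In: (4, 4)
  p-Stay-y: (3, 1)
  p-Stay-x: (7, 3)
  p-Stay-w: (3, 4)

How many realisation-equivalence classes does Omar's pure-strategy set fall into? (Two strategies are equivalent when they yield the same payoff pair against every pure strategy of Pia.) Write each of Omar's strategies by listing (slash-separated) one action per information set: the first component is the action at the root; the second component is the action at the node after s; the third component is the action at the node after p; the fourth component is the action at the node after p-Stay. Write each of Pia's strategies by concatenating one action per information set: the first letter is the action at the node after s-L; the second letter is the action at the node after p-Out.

7

Omar has 36 pure strategies: s/L/Out/y, s/L/Out/x, s/L/Out/w, s/L/In/y, s/L/In/x, s/L/In/w, s/L/Stay/y, s/L/Stay/x, s/L/Stay/w, s/R/Out/y, s/R/Out/x, s/R/Out/w, s/R/In/y, s/R/In/x, s/R/In/w, s/R/Stay/y, s/R/Stay/x, s/R/Stay/w, p/L/Out/y, p/L/Out/x, p/L/Out/w, p/L/In/y, p/L/In/x, p/L/In/w, p/L/Stay/y, p/L/Stay/x, p/L/Stay/w, p/R/Out/y, p/R/Out/x, p/R/Out/w, p/R/In/y, p/R/In/x, p/R/In/w, p/R/Stay/y, p/R/Stay/x, p/R/Stay/w. Columns: Bc, Ba, Ec, Ea.
{s/L/Out/y, s/L/Out/x, s/L/Out/w, s/L/In/y, s/L/In/x, s/L/In/w, s/L/Stay/y, s/L/Stay/x, s/L/Stay/w} → row (1,1) (1,1) (5,6) (5,6)
{s/R/Out/y, s/R/Out/x, s/R/Out/w, s/R/In/y, s/R/In/x, s/R/In/w, s/R/Stay/y, s/R/Stay/x, s/R/Stay/w} → row (5,1) (5,1) (5,1) (5,1)
{p/L/Out/y, p/L/Out/x, p/L/Out/w, p/R/Out/y, p/R/Out/x, p/R/Out/w} → row (2,1) (3,3) (2,1) (3,3)
{p/L/In/y, p/L/In/x, p/L/In/w, p/R/In/y, p/R/In/x, p/R/In/w} → row (4,4) (4,4) (4,4) (4,4)
{p/L/Stay/y, p/R/Stay/y} → row (3,1) (3,1) (3,1) (3,1)
{p/L/Stay/x, p/R/Stay/x} → row (7,3) (7,3) (7,3) (7,3)
{p/L/Stay/w, p/R/Stay/w} → row (3,4) (3,4) (3,4) (3,4)
That's 7 distinct rows out of 36 strategies.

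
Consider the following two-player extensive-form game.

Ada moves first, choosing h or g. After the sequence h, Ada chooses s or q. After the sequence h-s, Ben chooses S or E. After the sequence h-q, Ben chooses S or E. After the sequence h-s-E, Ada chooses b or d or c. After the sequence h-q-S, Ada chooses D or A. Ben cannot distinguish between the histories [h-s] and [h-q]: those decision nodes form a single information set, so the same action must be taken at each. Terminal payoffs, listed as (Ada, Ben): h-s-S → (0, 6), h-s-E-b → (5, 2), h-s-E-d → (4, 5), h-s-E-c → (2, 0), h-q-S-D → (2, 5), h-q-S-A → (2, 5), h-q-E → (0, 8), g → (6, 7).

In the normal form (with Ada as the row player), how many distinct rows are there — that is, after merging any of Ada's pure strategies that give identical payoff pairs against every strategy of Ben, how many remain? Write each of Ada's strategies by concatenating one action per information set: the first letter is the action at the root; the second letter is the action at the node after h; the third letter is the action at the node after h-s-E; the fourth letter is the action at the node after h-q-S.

Ada has 24 pure strategies: hsbD, hsbA, hsdD, hsdA, hscD, hscA, hqbD, hqbA, hqdD, hqdA, hqcD, hqcA, gsbD, gsbA, gsdD, gsdA, gscD, gscA, gqbD, gqbA, gqdD, gqdA, gqcD, gqcA. Columns: S, E.
{hsbD, hsbA} → row (0,6) (5,2)
{hsdD, hsdA} → row (0,6) (4,5)
{hscD, hscA} → row (0,6) (2,0)
{hqbD, hqbA, hqdD, hqdA, hqcD, hqcA} → row (2,5) (0,8)
{gsbD, gsbA, gsdD, gsdA, gscD, gscA, gqbD, gqbA, gqdD, gqdA, gqcD, gqcA} → row (6,7) (6,7)
That's 5 distinct rows out of 24 strategies.

5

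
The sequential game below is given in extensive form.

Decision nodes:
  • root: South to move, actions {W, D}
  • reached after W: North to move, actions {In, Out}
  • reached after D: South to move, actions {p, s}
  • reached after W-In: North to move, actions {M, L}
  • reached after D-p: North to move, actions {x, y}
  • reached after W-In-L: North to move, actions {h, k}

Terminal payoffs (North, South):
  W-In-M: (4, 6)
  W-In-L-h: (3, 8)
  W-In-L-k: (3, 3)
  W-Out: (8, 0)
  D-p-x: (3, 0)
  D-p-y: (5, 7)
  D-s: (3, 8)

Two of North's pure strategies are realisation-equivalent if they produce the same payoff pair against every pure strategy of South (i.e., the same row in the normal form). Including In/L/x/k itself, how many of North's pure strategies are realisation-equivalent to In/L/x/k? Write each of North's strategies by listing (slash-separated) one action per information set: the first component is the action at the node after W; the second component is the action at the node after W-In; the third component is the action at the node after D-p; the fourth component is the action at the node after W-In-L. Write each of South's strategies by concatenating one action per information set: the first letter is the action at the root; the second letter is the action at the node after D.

Row for In/L/x/k (columns Wp, Ws, Dp, Ds): (3,3) (3,3) (3,0) (3,8).
Every one of North's information sets is on the play path for some reply by South when North follows In/L/x/k.
Changing the action at any of them therefore changes at least one column, so only In/L/x/k itself gives this row.

1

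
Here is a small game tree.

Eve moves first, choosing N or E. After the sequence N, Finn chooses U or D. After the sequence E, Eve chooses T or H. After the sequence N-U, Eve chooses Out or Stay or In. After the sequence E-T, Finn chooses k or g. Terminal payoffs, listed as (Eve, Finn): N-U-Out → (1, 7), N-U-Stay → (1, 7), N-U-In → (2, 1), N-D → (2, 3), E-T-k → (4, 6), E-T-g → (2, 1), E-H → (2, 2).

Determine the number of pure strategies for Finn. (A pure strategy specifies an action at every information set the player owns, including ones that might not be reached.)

Finn owns the node after N with actions {U, D} — two choices.
Finn owns the node after E-T with actions {k, g} — two choices.
A pure strategy fixes one action at each information set independently, so the count is the product 2 × 2 = 4.

4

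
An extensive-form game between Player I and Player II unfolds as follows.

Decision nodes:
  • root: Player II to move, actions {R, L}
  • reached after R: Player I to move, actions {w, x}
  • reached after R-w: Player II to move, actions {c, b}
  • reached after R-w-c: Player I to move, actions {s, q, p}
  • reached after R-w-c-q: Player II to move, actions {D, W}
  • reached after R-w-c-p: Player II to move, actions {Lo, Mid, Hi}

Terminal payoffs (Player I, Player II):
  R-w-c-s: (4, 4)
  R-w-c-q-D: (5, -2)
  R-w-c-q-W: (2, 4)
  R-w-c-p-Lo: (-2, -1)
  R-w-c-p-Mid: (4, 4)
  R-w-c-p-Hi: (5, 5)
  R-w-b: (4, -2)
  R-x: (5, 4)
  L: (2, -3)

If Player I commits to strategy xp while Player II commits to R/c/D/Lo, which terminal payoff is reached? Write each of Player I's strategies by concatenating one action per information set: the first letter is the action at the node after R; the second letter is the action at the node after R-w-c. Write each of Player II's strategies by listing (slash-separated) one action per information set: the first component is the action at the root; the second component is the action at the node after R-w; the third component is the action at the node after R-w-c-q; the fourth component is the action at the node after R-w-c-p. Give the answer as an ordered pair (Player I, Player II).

(5, 4)

Trace the play path from the root:
  Player II plays R
  Player I plays x at [R]
→ terminal payoff (5, 4).
(Player I's choice at the node after R-w-c is never reached on this path, so it doesn't affect the outcome.)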